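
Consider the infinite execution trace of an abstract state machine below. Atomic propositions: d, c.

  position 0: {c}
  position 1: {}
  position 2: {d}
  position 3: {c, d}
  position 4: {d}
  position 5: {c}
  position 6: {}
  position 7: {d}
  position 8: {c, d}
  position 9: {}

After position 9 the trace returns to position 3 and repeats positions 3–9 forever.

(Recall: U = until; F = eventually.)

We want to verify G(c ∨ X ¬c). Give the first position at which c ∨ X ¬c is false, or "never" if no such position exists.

Check c ∨ X ¬c at each position in order: 0 ✓, 1 ✓.
At position 2 the labels are {d} and the next position 3 has {c, d}, so c ∨ X ¬c is false there. This is the first violation.

2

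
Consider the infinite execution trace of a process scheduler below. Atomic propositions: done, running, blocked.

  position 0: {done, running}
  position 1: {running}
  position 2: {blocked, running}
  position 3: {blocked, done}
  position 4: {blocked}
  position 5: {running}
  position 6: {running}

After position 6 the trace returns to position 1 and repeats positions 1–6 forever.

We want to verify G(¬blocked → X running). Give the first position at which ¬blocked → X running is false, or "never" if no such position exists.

never

¬blocked → X running holds at every position 0..6, and those are all the positions the trace ever visits, so the invariant G(¬blocked → X running) is never violated.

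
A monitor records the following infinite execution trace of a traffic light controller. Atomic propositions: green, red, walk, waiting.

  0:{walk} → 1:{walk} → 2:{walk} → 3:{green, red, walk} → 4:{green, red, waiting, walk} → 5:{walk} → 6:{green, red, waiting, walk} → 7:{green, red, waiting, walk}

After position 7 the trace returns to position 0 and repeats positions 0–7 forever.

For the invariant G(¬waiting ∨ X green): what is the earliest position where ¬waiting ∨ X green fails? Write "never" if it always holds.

Check ¬waiting ∨ X green at each position in order: 0 ✓, 1 ✓, 2 ✓, 3 ✓.
At position 4 the labels are {green, red, waiting, walk} and the next position 5 has {walk}, so ¬waiting ∨ X green is false there. This is the first violation.

4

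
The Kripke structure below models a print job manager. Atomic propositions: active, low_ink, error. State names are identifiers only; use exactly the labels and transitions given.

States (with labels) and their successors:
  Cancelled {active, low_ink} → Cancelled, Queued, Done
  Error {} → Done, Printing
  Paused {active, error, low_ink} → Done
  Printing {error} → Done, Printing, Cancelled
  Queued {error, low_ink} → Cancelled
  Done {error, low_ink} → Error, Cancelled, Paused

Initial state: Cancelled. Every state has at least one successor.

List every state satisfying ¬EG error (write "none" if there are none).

{Cancelled, Error, Queued}

States satisfying error: {Paused, Printing, Queued, Done}.
States satisfying EG error: {Paused, Printing, Done}.
States satisfying ¬EG error: {Cancelled, Error, Queued}.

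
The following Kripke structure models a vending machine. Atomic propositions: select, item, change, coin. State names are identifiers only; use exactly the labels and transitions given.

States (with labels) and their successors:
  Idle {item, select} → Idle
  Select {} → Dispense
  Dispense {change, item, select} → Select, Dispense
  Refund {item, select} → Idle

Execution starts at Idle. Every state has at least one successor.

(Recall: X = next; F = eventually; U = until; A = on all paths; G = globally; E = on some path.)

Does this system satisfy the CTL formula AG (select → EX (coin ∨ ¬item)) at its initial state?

States satisfying select → EX (coin ∨ ¬item): {Select, Dispense}.
States satisfying AG (select → EX (coin ∨ ¬item)): {Select, Dispense}.
Idle is reachable from Idle and violates select → EX (coin ∨ ¬item), so AG fails at Idle.
Idle ∉ Sat(AG (select → EX (coin ∨ ¬item))).

Does not hold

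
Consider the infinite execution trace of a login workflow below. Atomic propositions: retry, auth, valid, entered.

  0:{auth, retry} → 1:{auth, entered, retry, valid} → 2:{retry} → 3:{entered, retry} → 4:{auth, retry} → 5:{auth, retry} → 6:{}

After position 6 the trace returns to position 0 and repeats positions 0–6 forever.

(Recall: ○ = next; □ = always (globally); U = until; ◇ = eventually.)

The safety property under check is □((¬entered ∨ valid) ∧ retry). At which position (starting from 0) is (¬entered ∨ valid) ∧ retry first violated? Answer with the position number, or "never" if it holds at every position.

3

Check (¬entered ∨ valid) ∧ retry at each position in order: 0 ✓, 1 ✓, 2 ✓.
At position 3 the labels are {entered, retry}, so (¬entered ∨ valid) ∧ retry is false there. This is the first violation.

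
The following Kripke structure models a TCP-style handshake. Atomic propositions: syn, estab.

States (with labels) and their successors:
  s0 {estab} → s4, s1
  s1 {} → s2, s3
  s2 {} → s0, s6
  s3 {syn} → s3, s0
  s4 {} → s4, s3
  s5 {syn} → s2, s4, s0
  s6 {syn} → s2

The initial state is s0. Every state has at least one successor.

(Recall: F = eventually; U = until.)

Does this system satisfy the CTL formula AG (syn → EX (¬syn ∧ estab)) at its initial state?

Does not hold

States satisfying syn → EX (¬syn ∧ estab): {s0, s1, s2, s3, s4, s5}.
States satisfying AG (syn → EX (¬syn ∧ estab)): ∅.
s6 is reachable from s0 and violates syn → EX (¬syn ∧ estab), so AG fails at s0.
s0 ∉ Sat(AG (syn → EX (¬syn ∧ estab))).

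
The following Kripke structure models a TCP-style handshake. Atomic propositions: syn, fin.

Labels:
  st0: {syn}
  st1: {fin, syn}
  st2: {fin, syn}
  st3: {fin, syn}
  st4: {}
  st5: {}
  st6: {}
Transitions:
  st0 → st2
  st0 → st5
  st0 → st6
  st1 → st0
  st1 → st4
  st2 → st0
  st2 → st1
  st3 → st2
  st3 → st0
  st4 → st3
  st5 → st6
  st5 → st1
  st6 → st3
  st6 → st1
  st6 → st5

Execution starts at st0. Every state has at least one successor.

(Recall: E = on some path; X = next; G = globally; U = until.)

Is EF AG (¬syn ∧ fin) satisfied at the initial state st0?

Violated

States satisfying AG (¬syn ∧ fin): ∅.
States satisfying EF AG (¬syn ∧ fin): ∅.
No suitable path/successor from st0 witnesses the formula.
st0 ∉ Sat(EF AG (¬syn ∧ fin)).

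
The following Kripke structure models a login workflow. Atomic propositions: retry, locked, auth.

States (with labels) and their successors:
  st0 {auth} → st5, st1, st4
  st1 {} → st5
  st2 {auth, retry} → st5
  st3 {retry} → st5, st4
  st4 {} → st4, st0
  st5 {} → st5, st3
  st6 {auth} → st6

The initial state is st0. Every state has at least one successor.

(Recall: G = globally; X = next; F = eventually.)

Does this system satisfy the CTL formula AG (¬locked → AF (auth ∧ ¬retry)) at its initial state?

No

States satisfying ¬locked → AF (auth ∧ ¬retry): {st0, st6}.
States satisfying AG (¬locked → AF (auth ∧ ¬retry)): {st6}.
st1 is reachable from st0 and violates ¬locked → AF (auth ∧ ¬retry), so AG fails at st0.
st0 ∉ Sat(AG (¬locked → AF (auth ∧ ¬retry))).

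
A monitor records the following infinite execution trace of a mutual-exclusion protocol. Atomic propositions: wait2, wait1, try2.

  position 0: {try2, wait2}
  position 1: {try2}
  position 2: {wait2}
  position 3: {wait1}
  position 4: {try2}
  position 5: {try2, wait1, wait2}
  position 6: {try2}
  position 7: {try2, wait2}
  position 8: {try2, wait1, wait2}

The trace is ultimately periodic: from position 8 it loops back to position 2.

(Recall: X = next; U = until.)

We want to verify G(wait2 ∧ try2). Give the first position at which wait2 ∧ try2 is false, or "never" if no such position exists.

Check wait2 ∧ try2 at each position in order: 0 ✓.
At position 1 the labels are {try2}, so wait2 ∧ try2 is false there. This is the first violation.

1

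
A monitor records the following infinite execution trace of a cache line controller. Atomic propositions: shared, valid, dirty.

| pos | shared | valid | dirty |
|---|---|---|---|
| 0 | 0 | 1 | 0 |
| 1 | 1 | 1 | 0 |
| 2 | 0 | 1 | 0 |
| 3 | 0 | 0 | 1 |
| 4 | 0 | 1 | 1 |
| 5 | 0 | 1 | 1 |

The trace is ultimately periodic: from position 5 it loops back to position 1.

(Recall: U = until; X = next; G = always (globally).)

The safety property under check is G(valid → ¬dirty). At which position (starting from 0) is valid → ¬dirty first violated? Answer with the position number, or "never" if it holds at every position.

Check valid → ¬dirty at each position in order: 0 ✓, 1 ✓, 2 ✓, 3 ✓.
At position 4 the labels are {dirty, valid}, so valid → ¬dirty is false there. This is the first violation.

4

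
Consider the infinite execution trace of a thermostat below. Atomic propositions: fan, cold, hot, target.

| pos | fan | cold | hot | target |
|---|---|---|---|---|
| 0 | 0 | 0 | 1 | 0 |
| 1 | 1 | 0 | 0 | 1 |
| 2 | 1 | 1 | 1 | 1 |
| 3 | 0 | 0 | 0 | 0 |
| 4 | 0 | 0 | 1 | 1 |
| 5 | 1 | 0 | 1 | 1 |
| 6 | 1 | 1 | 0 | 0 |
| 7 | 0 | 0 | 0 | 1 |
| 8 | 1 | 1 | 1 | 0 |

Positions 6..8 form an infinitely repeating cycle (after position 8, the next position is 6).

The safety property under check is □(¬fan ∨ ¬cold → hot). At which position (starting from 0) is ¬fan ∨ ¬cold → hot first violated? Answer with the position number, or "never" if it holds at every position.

Check ¬fan ∨ ¬cold → hot at each position in order: 0 ✓.
At position 1 the labels are {fan, target}, so ¬fan ∨ ¬cold → hot is false there. This is the first violation.

1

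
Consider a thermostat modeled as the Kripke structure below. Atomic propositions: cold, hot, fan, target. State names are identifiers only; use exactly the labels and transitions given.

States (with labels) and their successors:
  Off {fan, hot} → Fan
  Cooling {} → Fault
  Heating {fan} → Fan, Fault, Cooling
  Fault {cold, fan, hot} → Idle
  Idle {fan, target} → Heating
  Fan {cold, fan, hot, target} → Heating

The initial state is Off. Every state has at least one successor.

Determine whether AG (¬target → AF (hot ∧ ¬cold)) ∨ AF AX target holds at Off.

Satisfied

States satisfying ¬target → AF (hot ∧ ¬cold): {Off, Idle, Fan}.
States satisfying AG (¬target → AF (hot ∧ ¬cold)): ∅.
States satisfying AX target: {Off, Fault}.
States satisfying AF AX target: {Off, Cooling, Fault}.
States satisfying AG (¬target → AF (hot ∧ ¬cold)) ∨ AF AX target: {Off, Cooling, Fault}.
Off ∈ Sat(AG (¬target → AF (hot ∧ ¬cold)) ∨ AF AX target).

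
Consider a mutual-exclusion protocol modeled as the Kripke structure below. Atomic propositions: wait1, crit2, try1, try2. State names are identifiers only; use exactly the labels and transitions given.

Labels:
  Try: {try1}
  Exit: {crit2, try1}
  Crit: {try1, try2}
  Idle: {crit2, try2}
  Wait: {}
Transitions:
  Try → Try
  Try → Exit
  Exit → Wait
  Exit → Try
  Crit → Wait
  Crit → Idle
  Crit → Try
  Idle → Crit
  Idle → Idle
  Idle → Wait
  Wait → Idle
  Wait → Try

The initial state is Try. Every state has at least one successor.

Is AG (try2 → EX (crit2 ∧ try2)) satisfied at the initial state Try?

States satisfying try2 → EX (crit2 ∧ try2): {Try, Exit, Crit, Idle, Wait}.
States satisfying AG (try2 → EX (crit2 ∧ try2)): {Try, Exit, Crit, Idle, Wait}.
Every state reachable from Try satisfies try2 → EX (crit2 ∧ try2).
Try ∈ Sat(AG (try2 → EX (crit2 ∧ try2))).

Holds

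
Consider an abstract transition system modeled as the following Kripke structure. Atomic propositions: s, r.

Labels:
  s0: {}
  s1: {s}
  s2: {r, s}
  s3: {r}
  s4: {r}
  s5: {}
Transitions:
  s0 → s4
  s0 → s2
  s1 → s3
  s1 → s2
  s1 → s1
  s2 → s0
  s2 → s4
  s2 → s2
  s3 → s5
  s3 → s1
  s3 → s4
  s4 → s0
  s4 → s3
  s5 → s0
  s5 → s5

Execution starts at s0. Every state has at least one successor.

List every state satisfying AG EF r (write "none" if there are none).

States satisfying EF r: {s0, s1, s2, s3, s4, s5}.
States satisfying AG EF r: {s0, s1, s2, s3, s4, s5}.

{s0, s1, s2, s3, s4, s5}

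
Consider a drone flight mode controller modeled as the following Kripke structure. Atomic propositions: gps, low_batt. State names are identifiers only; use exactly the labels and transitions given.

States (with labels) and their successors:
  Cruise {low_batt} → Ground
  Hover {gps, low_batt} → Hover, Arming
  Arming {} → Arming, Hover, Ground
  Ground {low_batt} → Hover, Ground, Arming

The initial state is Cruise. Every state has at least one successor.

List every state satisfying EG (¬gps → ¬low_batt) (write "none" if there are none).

States satisfying ¬gps → ¬low_batt: {Hover, Arming}.
States satisfying EG (¬gps → ¬low_batt): {Hover, Arming}.

{Hover, Arming}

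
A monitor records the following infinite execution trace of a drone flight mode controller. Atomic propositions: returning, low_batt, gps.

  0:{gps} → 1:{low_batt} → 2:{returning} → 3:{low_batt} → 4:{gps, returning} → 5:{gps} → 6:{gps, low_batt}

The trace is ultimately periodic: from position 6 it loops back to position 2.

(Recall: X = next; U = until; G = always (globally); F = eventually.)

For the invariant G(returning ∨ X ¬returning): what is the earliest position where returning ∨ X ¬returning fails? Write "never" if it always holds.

1

Check returning ∨ X ¬returning at each position in order: 0 ✓.
At position 1 the labels are {low_batt} and the next position 2 has {returning}, so returning ∨ X ¬returning is false there. This is the first violation.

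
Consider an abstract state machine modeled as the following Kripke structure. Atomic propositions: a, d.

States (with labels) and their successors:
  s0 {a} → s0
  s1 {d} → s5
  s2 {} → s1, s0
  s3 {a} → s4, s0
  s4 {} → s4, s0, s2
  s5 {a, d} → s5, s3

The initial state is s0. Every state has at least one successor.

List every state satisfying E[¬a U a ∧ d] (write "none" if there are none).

{s1, s2, s4, s5}

States satisfying ¬a: {s1, s2, s4}.
States satisfying a ∧ d: {s5}.
States satisfying E[¬a U a ∧ d]: {s1, s2, s4, s5}.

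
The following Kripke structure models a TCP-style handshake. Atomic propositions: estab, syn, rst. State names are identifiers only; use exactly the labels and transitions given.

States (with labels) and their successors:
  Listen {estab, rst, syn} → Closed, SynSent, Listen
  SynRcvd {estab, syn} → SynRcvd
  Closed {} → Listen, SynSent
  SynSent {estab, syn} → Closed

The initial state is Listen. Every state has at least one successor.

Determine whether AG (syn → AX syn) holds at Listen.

Does not hold

States satisfying syn → AX syn: {SynRcvd, Closed}.
States satisfying AG (syn → AX syn): {SynRcvd}.
Listen is reachable from Listen and violates syn → AX syn, so AG fails at Listen.
Listen ∉ Sat(AG (syn → AX syn)).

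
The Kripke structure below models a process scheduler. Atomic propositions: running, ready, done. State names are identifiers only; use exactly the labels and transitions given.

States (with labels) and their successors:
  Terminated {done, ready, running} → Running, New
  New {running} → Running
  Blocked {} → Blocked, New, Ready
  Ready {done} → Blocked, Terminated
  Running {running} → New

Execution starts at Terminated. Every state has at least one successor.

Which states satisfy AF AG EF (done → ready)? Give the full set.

{Terminated, New, Blocked, Ready, Running}

States satisfying AG EF (done → ready): {Terminated, New, Blocked, Ready, Running}.
States satisfying AF AG EF (done → ready): {Terminated, New, Blocked, Ready, Running}.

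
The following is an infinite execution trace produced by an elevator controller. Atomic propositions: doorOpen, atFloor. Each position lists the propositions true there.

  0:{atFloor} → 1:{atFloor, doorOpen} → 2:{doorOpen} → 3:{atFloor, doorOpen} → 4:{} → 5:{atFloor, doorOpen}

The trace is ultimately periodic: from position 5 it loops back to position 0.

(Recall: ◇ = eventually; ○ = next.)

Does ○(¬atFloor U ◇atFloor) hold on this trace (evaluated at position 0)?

Satisfied

The position after 0 is 1; ¬atFloor U ◇atFloor is true there.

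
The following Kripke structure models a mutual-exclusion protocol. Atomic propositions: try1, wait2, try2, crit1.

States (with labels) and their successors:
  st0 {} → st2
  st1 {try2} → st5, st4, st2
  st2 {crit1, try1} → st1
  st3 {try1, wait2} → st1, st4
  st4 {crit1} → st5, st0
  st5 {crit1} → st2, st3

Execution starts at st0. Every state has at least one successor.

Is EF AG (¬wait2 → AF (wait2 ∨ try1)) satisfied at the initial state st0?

Holds

States satisfying AG (¬wait2 → AF (wait2 ∨ try1)): {st0, st1, st2, st3, st4, st5}.
States satisfying EF AG (¬wait2 → AF (wait2 ∨ try1)): {st0, st1, st2, st3, st4, st5}.
Some path from st0 reaches a state where AG (¬wait2 → AF (wait2 ∨ try1)) holds.
st0 ∈ Sat(EF AG (¬wait2 → AF (wait2 ∨ try1))).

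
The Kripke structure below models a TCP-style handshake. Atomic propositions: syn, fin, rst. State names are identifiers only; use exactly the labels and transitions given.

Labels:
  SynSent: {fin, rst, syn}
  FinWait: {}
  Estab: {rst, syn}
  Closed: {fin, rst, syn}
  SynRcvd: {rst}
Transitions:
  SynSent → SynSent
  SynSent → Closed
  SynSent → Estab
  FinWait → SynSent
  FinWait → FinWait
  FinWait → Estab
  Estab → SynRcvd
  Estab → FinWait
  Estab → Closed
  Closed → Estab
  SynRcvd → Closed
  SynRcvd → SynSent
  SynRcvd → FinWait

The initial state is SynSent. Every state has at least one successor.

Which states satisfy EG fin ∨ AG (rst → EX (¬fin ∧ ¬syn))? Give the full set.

States satisfying fin: {SynSent, Closed}.
States satisfying EG fin: {SynSent}.
States satisfying rst → EX (¬fin ∧ ¬syn): {FinWait, Estab, SynRcvd}.
States satisfying AG (rst → EX (¬fin ∧ ¬syn)): ∅.
States satisfying EG fin ∨ AG (rst → EX (¬fin ∧ ¬syn)): {SynSent}.

{SynSent}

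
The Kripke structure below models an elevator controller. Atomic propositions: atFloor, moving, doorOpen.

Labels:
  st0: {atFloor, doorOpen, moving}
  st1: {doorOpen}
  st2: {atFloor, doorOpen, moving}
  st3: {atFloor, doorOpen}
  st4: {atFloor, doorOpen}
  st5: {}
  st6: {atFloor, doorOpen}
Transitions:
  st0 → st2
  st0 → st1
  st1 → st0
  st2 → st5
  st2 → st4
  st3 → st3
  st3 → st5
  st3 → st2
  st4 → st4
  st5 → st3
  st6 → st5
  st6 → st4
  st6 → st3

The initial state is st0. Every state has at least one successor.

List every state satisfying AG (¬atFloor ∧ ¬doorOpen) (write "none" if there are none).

none

States satisfying ¬atFloor ∧ ¬doorOpen: {st5}.
States satisfying AG (¬atFloor ∧ ¬doorOpen): ∅.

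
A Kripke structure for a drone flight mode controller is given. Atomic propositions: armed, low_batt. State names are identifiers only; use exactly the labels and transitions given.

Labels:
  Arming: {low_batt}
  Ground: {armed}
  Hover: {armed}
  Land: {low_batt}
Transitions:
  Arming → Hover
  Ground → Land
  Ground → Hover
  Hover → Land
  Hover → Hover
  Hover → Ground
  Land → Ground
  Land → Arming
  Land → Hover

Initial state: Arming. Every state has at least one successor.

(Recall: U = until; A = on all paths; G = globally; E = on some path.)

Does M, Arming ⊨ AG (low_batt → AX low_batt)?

Violated

States satisfying low_batt → AX low_batt: {Ground, Hover}.
States satisfying AG (low_batt → AX low_batt): ∅.
Arming is reachable from Arming and violates low_batt → AX low_batt, so AG fails at Arming.
Arming ∉ Sat(AG (low_batt → AX low_batt)).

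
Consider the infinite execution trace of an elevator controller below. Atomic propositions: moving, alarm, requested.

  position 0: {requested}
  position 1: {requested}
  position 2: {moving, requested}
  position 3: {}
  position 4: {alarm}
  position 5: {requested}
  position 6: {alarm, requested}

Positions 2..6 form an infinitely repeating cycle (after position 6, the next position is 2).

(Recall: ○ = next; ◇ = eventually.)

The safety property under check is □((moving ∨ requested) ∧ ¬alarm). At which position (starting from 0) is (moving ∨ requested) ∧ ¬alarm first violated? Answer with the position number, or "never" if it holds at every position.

3

Check (moving ∨ requested) ∧ ¬alarm at each position in order: 0 ✓, 1 ✓, 2 ✓.
At position 3 the labels are {}, so (moving ∨ requested) ∧ ¬alarm is false there. This is the first violation.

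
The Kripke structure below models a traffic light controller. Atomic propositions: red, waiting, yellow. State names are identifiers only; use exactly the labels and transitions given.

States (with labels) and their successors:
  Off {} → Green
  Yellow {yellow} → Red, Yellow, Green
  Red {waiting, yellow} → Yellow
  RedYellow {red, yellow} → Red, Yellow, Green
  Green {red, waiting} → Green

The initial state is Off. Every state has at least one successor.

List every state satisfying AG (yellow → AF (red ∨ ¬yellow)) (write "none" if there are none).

States satisfying yellow → AF (red ∨ ¬yellow): {Off, RedYellow, Green}.
States satisfying AG (yellow → AF (red ∨ ¬yellow)): {Off, Green}.

{Off, Green}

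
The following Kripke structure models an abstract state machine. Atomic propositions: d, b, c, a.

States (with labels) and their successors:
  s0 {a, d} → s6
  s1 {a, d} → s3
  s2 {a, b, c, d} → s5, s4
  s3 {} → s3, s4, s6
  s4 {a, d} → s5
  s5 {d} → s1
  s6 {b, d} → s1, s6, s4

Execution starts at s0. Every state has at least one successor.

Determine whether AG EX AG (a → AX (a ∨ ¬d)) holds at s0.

No

States satisfying EX AG (a → AX (a ∨ ¬d)): ∅.
States satisfying AG EX AG (a → AX (a ∨ ¬d)): ∅.
s0 is reachable from s0 and violates EX AG (a → AX (a ∨ ¬d)), so AG fails at s0.
s0 ∉ Sat(AG EX AG (a → AX (a ∨ ¬d))).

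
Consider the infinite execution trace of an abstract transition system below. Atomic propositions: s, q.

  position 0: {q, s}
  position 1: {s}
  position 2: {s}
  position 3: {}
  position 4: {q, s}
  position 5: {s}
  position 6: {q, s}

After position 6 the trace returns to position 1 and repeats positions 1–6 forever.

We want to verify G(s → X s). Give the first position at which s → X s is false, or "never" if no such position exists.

Check s → X s at each position in order: 0 ✓, 1 ✓.
At position 2 the labels are {s} and the next position 3 has {}, so s → X s is false there. This is the first violation.

2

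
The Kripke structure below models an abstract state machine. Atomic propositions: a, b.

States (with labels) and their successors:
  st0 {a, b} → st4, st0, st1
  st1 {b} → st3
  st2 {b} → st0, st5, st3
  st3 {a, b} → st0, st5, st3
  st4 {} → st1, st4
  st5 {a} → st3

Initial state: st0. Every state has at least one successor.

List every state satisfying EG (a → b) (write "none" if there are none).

States satisfying a → b: {st0, st1, st2, st3, st4}.
States satisfying EG (a → b): {st0, st1, st2, st3, st4}.

{st0, st1, st2, st3, st4}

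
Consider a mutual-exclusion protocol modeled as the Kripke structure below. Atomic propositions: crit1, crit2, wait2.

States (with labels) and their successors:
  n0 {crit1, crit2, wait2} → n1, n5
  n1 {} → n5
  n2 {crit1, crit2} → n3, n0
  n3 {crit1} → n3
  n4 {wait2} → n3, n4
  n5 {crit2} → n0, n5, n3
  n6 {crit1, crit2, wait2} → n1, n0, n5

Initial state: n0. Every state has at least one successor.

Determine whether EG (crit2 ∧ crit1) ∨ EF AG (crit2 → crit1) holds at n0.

States satisfying crit2 ∧ crit1: {n0, n2, n6}.
States satisfying EG (crit2 ∧ crit1): ∅.
States satisfying AG (crit2 → crit1): {n3, n4}.
States satisfying EF AG (crit2 → crit1): {n0, n1, n2, n3, n4, n5, n6}.
States satisfying EG (crit2 ∧ crit1) ∨ EF AG (crit2 → crit1): {n0, n1, n2, n3, n4, n5, n6}.
n0 ∈ Sat(EG (crit2 ∧ crit1) ∨ EF AG (crit2 → crit1)).

Satisfied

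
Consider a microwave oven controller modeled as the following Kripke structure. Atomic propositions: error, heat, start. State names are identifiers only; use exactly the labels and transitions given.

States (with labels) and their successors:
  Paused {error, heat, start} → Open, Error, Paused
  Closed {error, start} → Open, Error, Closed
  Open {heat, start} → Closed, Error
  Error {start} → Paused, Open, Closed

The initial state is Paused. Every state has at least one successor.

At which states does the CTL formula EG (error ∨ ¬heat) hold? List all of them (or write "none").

{Paused, Closed, Error}

States satisfying error ∨ ¬heat: {Paused, Closed, Error}.
States satisfying EG (error ∨ ¬heat): {Paused, Closed, Error}.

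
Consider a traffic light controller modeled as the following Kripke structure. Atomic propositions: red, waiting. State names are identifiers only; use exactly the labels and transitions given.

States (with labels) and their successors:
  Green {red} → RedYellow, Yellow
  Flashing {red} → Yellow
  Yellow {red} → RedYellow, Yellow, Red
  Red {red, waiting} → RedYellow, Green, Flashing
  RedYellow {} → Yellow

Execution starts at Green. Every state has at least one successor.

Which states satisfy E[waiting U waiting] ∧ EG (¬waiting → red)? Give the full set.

{Red}

States satisfying waiting: {Red}.
States satisfying E[waiting U waiting]: {Red}.
States satisfying ¬waiting → red: {Green, Flashing, Yellow, Red}.
States satisfying EG (¬waiting → red): {Green, Flashing, Yellow, Red}.
States satisfying E[waiting U waiting] ∧ EG (¬waiting → red): {Red}.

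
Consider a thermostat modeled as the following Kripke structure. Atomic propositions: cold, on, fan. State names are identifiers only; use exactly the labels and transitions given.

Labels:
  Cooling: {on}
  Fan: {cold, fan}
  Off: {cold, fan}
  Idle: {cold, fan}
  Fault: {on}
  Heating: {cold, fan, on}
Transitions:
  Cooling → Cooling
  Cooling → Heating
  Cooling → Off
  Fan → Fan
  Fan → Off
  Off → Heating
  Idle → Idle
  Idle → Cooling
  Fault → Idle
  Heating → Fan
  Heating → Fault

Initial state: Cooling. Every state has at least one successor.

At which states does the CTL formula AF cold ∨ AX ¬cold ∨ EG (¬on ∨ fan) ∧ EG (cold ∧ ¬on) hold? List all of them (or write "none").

States satisfying cold: {Fan, Off, Idle, Heating}.
States satisfying AF cold: {Fan, Off, Idle, Fault, Heating}.
States satisfying ¬cold: {Cooling, Fault}.
States satisfying AX ¬cold: ∅.
States satisfying AF cold ∨ AX ¬cold: {Fan, Off, Idle, Fault, Heating}.
States satisfying ¬on ∨ fan: {Fan, Off, Idle, Heating}.
States satisfying EG (¬on ∨ fan): {Fan, Off, Idle, Heating}.
States satisfying cold ∧ ¬on: {Fan, Off, Idle}.
States satisfying EG (cold ∧ ¬on): {Fan, Idle}.
States satisfying EG (¬on ∨ fan) ∧ EG (cold ∧ ¬on): {Fan, Idle}.
States satisfying AF cold ∨ AX ¬cold ∨ EG (¬on ∨ fan) ∧ EG (cold ∧ ¬on): {Fan, Off, Idle, Fault, Heating}.

{Fan, Off, Idle, Fault, Heating}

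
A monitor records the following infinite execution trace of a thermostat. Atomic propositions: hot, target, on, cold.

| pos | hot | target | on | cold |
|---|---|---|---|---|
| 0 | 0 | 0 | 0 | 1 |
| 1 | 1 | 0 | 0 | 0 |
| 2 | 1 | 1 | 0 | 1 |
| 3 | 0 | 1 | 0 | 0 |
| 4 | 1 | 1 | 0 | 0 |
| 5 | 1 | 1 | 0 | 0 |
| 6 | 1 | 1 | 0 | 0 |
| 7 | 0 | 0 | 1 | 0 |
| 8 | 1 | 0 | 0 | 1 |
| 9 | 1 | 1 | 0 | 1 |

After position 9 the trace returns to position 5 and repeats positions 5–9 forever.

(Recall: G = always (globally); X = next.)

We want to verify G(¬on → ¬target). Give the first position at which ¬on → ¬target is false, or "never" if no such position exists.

2

Check ¬on → ¬target at each position in order: 0 ✓, 1 ✓.
At position 2 the labels are {cold, hot, target}, so ¬on → ¬target is false there. This is the first violation.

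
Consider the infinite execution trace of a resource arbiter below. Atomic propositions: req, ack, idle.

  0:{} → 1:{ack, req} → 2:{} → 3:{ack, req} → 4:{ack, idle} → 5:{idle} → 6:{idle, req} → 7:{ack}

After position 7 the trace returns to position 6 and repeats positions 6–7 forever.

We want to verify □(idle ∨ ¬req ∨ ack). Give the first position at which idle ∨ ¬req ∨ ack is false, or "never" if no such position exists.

idle ∨ ¬req ∨ ack holds at every position 0..7, and those are all the positions the trace ever visits, so the invariant □(idle ∨ ¬req ∨ ack) is never violated.

never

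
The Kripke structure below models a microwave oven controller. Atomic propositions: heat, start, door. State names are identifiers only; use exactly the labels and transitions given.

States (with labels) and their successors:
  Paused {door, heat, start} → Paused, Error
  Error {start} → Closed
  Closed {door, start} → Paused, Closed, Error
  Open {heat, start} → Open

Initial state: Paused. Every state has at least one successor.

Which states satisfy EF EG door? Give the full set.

States satisfying EG door: {Paused, Closed}.
States satisfying EF EG door: {Paused, Error, Closed}.

{Paused, Error, Closed}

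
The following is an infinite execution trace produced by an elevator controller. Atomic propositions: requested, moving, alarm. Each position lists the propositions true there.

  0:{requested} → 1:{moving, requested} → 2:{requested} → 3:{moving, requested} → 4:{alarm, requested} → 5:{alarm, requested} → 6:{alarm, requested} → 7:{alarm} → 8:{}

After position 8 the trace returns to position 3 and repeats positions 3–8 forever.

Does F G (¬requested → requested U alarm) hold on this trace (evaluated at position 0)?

G (¬requested → requested U alarm) is false at every position 0..8, so it never becomes true and F G (¬requested → requested U alarm) fails.

No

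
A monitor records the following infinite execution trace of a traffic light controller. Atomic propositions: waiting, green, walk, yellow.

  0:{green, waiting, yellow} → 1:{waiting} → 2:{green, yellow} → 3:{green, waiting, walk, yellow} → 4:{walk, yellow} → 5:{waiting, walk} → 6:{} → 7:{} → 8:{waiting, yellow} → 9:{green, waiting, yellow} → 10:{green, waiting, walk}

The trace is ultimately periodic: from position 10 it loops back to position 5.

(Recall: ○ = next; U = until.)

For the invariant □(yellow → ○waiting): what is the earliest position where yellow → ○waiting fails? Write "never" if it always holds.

3

Check yellow → ○waiting at each position in order: 0 ✓, 1 ✓, 2 ✓.
At position 3 the labels are {green, waiting, walk, yellow} and the next position 4 has {walk, yellow}, so yellow → ○waiting is false there. This is the first violation.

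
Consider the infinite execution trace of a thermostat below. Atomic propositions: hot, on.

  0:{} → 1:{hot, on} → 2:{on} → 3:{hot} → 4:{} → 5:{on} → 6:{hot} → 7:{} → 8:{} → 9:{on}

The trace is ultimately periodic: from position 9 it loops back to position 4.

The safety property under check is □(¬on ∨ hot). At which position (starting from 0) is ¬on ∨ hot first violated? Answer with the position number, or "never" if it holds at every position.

2

Check ¬on ∨ hot at each position in order: 0 ✓, 1 ✓.
At position 2 the labels are {on}, so ¬on ∨ hot is false there. This is the first violation.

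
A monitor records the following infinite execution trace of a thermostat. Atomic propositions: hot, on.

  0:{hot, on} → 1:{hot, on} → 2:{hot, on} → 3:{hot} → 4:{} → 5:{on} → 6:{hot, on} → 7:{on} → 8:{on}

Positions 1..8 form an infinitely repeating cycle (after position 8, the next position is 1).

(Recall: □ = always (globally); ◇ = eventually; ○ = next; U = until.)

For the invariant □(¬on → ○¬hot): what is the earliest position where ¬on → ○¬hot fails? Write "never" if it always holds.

never

¬on → ○¬hot holds at every position 0..8, and those are all the positions the trace ever visits, so the invariant □(¬on → ○¬hot) is never violated.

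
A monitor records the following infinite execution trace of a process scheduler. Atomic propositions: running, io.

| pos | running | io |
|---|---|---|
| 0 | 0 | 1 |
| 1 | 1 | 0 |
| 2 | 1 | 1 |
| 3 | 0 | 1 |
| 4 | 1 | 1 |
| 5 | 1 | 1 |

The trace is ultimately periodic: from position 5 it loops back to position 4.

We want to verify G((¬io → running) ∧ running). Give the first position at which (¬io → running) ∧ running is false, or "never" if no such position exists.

0

At position 0 the labels are {io}, so (¬io → running) ∧ running is false there. This is the first violation.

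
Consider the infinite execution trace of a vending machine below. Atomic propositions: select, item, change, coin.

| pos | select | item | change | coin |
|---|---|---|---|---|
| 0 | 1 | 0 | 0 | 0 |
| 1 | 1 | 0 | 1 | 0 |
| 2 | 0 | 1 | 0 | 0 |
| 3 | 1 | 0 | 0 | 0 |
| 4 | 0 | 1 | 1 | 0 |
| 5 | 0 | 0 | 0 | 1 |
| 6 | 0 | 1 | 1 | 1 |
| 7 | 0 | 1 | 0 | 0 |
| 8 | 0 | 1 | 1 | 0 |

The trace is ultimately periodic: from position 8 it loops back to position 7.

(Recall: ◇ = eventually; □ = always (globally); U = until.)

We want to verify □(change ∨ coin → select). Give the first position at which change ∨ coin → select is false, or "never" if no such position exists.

4

Check change ∨ coin → select at each position in order: 0 ✓, 1 ✓, 2 ✓, 3 ✓.
At position 4 the labels are {change, item}, so change ∨ coin → select is false there. This is the first violation.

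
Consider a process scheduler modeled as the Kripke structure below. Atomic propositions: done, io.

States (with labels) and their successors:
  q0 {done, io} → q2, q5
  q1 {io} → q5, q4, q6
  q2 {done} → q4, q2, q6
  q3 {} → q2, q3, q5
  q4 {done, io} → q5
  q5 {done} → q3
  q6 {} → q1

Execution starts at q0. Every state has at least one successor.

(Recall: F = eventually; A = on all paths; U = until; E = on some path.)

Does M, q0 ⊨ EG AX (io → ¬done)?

States satisfying AX (io → ¬done): {q0, q3, q4, q5, q6}.
States satisfying EG AX (io → ¬done): {q0, q3, q4, q5}.
q0 ∈ Sat(EG AX (io → ¬done)).

Satisfied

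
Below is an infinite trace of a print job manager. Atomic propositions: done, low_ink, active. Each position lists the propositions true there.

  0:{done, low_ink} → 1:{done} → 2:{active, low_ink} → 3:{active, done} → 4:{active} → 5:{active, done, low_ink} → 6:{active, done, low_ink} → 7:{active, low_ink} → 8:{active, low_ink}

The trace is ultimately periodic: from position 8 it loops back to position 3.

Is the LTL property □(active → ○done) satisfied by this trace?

Does not hold

active → ○done must hold at every position from 0 onward. It fails at position 3, so □(active → ○done) is false.
Positions where active holds: 2, 3, 4, 5, 6, 7, 8.
Check ○done at each: 2→ok, 3→fails, 4→ok, 5→ok, 6→fails, 7→fails, 8→ok.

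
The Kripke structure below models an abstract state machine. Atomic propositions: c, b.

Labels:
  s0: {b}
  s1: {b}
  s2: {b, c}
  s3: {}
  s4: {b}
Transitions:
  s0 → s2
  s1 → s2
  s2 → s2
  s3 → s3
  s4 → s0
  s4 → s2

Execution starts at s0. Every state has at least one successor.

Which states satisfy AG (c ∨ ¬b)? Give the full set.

States satisfying c ∨ ¬b: {s2, s3}.
States satisfying AG (c ∨ ¬b): {s2, s3}.

{s2, s3}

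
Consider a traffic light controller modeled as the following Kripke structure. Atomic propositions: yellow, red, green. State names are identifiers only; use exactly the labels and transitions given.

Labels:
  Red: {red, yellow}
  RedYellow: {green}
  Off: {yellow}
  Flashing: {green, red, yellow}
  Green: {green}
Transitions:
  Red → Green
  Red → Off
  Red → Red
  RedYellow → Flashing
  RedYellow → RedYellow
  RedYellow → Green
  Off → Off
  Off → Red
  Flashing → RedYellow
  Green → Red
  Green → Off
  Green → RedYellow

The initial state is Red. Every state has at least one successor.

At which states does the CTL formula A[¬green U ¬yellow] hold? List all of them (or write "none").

{RedYellow, Green}

States satisfying ¬green: {Red, Off}.
States satisfying ¬yellow: {RedYellow, Green}.
States satisfying A[¬green U ¬yellow]: {RedYellow, Green}.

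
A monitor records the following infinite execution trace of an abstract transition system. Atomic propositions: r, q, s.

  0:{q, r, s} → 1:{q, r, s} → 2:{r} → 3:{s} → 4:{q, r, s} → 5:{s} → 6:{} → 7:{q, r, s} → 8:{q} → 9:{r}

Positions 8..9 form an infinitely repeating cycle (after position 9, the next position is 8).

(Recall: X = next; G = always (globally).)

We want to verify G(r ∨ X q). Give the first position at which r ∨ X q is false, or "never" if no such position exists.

5

Check r ∨ X q at each position in order: 0 ✓, 1 ✓, 2 ✓, 3 ✓, 4 ✓.
At position 5 the labels are {s} and the next position 6 has {}, so r ∨ X q is false there. This is the first violation.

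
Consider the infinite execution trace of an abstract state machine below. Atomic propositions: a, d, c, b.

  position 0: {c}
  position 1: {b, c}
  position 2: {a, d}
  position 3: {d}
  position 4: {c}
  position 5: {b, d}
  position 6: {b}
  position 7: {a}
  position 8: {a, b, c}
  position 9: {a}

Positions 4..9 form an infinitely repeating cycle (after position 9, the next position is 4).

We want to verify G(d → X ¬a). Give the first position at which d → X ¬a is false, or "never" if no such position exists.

d → X ¬a holds at every position 0..9, and those are all the positions the trace ever visits, so the invariant G(d → X ¬a) is never violated.

never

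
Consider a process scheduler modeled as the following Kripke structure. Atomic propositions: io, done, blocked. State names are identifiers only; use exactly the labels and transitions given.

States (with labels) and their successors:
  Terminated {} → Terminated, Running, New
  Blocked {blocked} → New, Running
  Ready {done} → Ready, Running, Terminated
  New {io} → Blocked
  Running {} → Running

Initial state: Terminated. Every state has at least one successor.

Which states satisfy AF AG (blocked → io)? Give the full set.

States satisfying AG (blocked → io): {Running}.
States satisfying AF AG (blocked → io): {Running}.

{Running}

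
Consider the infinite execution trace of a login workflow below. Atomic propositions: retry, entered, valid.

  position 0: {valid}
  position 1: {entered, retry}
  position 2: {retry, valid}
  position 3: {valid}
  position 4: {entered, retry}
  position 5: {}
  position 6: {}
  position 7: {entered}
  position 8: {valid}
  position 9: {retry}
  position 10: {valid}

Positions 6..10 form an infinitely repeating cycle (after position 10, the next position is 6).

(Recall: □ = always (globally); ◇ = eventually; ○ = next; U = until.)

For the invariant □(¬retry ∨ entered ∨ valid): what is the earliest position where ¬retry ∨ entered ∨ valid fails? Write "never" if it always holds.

9

Check ¬retry ∨ entered ∨ valid at each position in order: 0 ✓, 1 ✓, 2 ✓, 3 ✓, 4 ✓, 5 ✓, 6 ✓, 7 ✓, 8 ✓.
At position 9 the labels are {retry}, so ¬retry ∨ entered ∨ valid is false there. This is the first violation.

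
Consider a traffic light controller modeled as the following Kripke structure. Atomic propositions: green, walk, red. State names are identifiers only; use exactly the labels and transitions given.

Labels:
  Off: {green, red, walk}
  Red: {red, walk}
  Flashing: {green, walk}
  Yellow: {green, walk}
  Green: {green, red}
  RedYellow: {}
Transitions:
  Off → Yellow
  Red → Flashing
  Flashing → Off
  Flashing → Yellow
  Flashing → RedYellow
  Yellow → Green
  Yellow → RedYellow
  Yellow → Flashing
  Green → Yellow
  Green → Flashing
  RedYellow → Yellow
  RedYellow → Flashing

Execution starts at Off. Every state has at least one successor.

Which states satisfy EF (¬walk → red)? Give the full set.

States satisfying ¬walk → red: {Off, Red, Flashing, Yellow, Green}.
States satisfying EF (¬walk → red): {Off, Red, Flashing, Yellow, Green, RedYellow}.

{Off, Red, Flashing, Yellow, Green, RedYellow}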